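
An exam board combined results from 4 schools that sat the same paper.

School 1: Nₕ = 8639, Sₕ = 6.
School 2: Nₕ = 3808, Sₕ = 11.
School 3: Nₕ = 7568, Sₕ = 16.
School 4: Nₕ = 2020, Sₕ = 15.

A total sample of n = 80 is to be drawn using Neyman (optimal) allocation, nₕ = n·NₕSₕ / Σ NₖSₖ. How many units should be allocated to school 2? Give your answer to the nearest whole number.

14

1: NₕSₕ = 8639·6 = 51834
2: NₕSₕ = 3808·11 = 41888
3: NₕSₕ = 7568·16 = 121088
4: NₕSₕ = 2020·15 = 30300
Σ NₕSₕ = 245110.
n_2 = 80·41888/245110 = 13.672... → 14.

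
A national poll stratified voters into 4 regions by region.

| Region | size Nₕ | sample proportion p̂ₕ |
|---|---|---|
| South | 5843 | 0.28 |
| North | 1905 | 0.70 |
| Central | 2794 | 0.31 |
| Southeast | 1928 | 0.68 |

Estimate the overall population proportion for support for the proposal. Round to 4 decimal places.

0.4127

Wₕ = Nₕ/N with N = 12470: 0.4686, 0.1528, 0.2241, 0.1546.
p̂_st = 0.4686·0.28 + 0.1528·0.70 + 0.2241·0.31 + 0.1546·0.68 ≈ 0.412728... → 0.4127.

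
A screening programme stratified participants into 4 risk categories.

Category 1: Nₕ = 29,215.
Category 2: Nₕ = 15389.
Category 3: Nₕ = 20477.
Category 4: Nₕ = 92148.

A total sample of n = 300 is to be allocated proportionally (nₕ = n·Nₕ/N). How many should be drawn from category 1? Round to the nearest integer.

56

Share of category 1 = 29215/157229 = 0.18581.
Allocate 300 × 0.18581 = 55.744... → 56.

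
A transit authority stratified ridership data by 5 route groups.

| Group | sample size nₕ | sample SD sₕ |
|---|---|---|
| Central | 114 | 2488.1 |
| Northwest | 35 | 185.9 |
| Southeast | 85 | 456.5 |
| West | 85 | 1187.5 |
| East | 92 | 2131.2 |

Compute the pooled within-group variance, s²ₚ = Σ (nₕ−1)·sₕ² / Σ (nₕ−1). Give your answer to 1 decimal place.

3078814.8

Central: (114−1)·2488.1² = 113·6190641.61 = 699542501.93
Northwest: (35−1)·185.9² = 34·34558.81 = 1174999.54
Southeast: (85−1)·456.5² = 84·208392.25 = 17504949
West: (85−1)·1187.5² = 84·1410156.25 = 118453125
East: (92−1)·2131.2² = 91·4542013.44 = 413323223.04
Numerator = 1249998798.51; denominator = Σ(nₕ−1) = 406.
s²ₚ = 1249998798.51/406 = 3078814.775... → 3078814.8.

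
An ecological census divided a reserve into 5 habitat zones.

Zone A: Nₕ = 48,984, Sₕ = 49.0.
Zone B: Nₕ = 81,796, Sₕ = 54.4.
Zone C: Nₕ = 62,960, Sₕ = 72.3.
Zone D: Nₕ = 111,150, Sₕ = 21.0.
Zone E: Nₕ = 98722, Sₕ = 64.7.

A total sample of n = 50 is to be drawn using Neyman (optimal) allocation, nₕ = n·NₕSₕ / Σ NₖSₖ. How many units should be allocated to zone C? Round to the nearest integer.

Σ NₕSₕ = 48984·49.0 + 81796·54.4 + 62960·72.3 + 111150·21.0 + 98722·64.7 = 20123389.8.
Share for C: 4552008/20123389.8 = 0.22620.
n_C = 50 × 0.22620 = 11.310... → 11.

11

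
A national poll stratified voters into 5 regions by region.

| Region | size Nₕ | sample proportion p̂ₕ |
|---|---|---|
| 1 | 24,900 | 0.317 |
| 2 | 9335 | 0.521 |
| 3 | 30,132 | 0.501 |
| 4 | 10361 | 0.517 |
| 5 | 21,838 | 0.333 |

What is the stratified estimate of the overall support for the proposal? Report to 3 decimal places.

0.419

Wₕ = Nₕ/N with N = 96566: 0.2579, 0.0967, 0.3120, 0.1073, 0.2261.
p̂_st = 0.2579·0.317 + 0.0967·0.521 + 0.3120·0.501 + 0.1073·0.517 + 0.2261·0.333 ≈ 0.41921... → 0.419.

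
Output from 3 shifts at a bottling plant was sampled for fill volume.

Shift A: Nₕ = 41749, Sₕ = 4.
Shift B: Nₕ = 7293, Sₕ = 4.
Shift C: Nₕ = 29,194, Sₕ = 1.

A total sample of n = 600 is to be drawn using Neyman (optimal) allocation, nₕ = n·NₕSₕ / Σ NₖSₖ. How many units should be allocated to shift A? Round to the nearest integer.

445

A: NₕSₕ = 41749·4 = 166996
B: NₕSₕ = 7293·4 = 29172
C: NₕSₕ = 29194·1 = 29194
Σ NₕSₕ = 225362.
n_A = 600·166996/225362 = 444.607... → 445.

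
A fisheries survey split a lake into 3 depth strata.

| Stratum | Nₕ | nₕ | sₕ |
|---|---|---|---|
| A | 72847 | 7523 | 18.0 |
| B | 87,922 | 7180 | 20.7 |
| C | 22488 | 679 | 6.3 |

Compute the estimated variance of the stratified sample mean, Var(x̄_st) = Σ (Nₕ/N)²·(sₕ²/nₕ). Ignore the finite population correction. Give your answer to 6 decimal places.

N = 183257. Term for each stratum: Wₕ²sₕ²/nₕ.
Var(x̄_st) = 0.006805439 + 0.013736947 + 0.000880221 = 0.021422607 → 0.021423.

0.021423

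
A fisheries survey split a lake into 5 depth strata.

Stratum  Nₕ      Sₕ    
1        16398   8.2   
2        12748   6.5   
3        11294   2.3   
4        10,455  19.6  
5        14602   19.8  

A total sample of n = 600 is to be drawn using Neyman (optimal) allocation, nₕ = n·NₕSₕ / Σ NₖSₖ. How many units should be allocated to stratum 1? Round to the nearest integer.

Σ NₕSₕ = 16398·8.2 + 12748·6.5 + 11294·2.3 + 10455·19.6 + 14602·19.8 = 737339.4.
Share for 1: 134463.6/737339.4 = 0.18236.
n_1 = 600 × 0.18236 = 109.418... → 109.

109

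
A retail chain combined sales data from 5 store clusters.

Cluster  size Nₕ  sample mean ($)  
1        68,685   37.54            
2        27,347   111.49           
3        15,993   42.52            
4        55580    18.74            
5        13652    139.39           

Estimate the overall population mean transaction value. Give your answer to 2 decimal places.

51.04

x̄_st = (Σ Nₕx̄ₕ) / (Σ Nₕ) = (68685·37.54 + 27347·111.49 + 15993·42.52 + 55580·18.74 + 13652·139.39) / 181257
= 9251895.77 / 181257 = 51.0430... → 51.04.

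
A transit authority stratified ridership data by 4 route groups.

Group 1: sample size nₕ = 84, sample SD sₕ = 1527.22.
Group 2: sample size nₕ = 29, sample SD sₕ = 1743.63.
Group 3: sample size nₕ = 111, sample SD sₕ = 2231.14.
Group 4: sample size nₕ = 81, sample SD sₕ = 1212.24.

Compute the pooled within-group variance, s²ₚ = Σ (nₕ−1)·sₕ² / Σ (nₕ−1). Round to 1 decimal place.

1: (84−1)·1527.22² = 83·2332400.9284 = 193589277.0572
2: (29−1)·1743.63² = 28·3040245.5769 = 85126876.1532
3: (111−1)·2231.14² = 110·4977985.6996 = 547578426.956
4: (81−1)·1212.24² = 80·1469525.8176 = 117562065.408
Numerator = 943856645.5744; denominator = Σ(nₕ−1) = 301.
s²ₚ = 943856645.5744/301 = 3135736.364... → 3135736.4.

3135736.4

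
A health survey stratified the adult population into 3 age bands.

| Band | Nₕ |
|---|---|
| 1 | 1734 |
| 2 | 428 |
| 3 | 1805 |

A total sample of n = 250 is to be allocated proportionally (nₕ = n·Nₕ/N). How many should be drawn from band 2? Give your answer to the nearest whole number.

27

Share of band 2 = 428/3967 = 0.10789.
Allocate 250 × 0.10789 = 26.973... → 27.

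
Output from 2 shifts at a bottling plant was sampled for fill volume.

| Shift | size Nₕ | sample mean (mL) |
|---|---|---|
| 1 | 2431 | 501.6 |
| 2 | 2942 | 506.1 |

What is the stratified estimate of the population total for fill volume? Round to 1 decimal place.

1: 2431·501.6 = 1219389.6
2: 2942·506.1 = 1488946.2
τ̂ = Σ Nₕx̄ₕ = 2708335.8.

2708335.8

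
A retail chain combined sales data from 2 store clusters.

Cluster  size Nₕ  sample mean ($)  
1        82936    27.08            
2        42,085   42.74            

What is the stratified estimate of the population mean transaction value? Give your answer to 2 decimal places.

32.35

N = 125021; weights Wₕ = Nₕ/N = (0.6634, 0.3366).
x̄_st = Σ Wₕ·x̄ₕ = 0.6634·27.08 + 0.3366·42.74 ≈ 32.3515...
→ 32.35.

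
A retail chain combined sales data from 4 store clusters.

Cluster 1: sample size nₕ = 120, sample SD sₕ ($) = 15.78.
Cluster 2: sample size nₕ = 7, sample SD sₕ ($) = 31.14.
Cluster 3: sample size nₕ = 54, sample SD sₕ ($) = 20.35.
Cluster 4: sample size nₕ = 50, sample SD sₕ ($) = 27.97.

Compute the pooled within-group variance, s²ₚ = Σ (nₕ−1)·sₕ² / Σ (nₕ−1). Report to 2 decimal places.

1: (120−1)·15.78² = 119·249.0084 = 29631.9996
2: (7−1)·31.14² = 6·969.6996 = 5818.1976
3: (54−1)·20.35² = 53·414.1225 = 21948.4925
4: (50−1)·27.97² = 49·782.3209 = 38333.7241
Numerator = 95732.4138; denominator = Σ(nₕ−1) = 227.
s²ₚ = 95732.4138/227 = 421.7287... → 421.73.

421.73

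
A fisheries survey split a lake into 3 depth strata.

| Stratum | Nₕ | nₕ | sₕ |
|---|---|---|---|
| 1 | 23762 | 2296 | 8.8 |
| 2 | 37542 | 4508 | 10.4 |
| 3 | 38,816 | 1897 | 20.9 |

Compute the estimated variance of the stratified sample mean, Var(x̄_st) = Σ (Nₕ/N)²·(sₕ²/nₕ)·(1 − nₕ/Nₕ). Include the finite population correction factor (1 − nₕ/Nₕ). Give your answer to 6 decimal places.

N = 100120; Wₕ = Nₕ/N.
stratum 1: (23762/100120)²·8.8²/2296·(1 − 2296/23762) = 0.001716271
stratum 2: (37542/100120)²·10.4²/4508·(1 − 4508/37542) = 0.002968381
stratum 3: (38816/100120)²·20.9²/1897·(1 − 1897/38816) = 0.032918821
Sum = 0.037603473 → 0.037603.

0.037603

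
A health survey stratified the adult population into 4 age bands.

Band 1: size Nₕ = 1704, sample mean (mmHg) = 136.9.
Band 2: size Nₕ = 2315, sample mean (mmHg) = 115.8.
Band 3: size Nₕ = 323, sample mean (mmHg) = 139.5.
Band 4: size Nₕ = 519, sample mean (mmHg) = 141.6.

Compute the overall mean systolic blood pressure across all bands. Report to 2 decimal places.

127.53

x̄_st = (Σ Nₕx̄ₕ) / (Σ Nₕ) = (1704·136.9 + 2315·115.8 + 323·139.5 + 519·141.6) / 4861
= 619903.5 / 4861 = 127.5259... → 127.53.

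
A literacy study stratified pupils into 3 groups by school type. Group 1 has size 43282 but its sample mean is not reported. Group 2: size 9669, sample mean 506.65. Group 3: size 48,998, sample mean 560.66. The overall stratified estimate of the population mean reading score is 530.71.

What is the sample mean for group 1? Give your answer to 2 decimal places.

N = 43282 + 9669 + 48998 = 101949.
Overall total = μ·N = 530.71·101949 = 54105353.79.
Subtract the known strata: 9669·506.65 + 48998·560.66 = 32370017.53.
Remaining total for group 1: 54105353.79 − 32370017.53 = 21735336.26.
Divide by its size: 21735336.26 / 43282 = 502.1796... → 502.18.

502.18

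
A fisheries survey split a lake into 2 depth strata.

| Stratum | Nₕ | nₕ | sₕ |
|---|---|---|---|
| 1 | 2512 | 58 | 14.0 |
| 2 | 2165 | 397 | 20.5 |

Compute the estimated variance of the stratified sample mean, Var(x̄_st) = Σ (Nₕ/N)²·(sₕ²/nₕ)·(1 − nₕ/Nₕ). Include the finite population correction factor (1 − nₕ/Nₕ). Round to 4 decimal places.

1.1376

N = 4677; Wₕ = Nₕ/N.
stratum 1: (2512/4677)²·14.0²/58·(1 − 58/2512) = 0.9523301
stratum 2: (2165/4677)²·20.5²/397·(1 − 397/2165) = 0.1852348
Sum = 1.1375650 → 1.1376.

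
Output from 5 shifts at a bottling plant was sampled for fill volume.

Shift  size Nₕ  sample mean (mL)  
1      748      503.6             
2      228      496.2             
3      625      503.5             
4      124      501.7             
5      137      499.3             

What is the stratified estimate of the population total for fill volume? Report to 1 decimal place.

935128.8

Population total = Σ Nₕ·x̄ₕ (each stratum's size times its mean).
748·503.6 + 228·496.2 + 625·503.5 + 124·501.7 + 137·499.3 = 376692.8 + 113133.6 + 314687.5 + 62210.8 + 68404.1 = 935128.8.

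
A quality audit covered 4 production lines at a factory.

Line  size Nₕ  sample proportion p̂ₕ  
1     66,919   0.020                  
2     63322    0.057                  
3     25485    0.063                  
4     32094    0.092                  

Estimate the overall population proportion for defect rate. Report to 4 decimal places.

N = 66919 + 63322 + 25485 + 32094 = 187820.
Overall proportion = Σ (Nₕ/N)·p̂ₕ.
Σ Nₕp̂ₕ = 1338.38 + 3609.354 + 1605.555 + 2952.648 = 9505.937.
9505.937 / 187820 = 0.050612... → 0.0506.

0.0506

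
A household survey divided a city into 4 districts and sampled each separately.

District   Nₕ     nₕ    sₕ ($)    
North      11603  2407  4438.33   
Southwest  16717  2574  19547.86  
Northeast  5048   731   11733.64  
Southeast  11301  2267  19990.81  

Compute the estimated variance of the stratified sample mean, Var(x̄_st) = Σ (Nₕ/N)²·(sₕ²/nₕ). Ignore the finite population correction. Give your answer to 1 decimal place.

N = 44669; Wₕ = Nₕ/N.
district North: (11603/44669)²·4438.33²/2407 = 552.1934
district Southwest: (16717/44669)²·19547.86²/2574 = 20791.8973
district Northeast: (5048/44669)²·11733.64²/731 = 2405.3284
district Southeast: (11301/44669)²·19990.81²/2267 = 11283.1550
Sum = 35032.5741 → 35032.6.

35032.6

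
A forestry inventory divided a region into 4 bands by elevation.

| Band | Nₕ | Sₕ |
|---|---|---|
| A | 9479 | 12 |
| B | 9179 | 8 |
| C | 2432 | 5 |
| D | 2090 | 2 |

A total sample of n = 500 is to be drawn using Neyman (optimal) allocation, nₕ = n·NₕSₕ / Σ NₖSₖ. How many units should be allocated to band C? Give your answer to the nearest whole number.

A: NₕSₕ = 9479·12 = 113748
B: NₕSₕ = 9179·8 = 73432
C: NₕSₕ = 2432·5 = 12160
D: NₕSₕ = 2090·2 = 4180
Σ NₕSₕ = 203520.
n_C = 500·12160/203520 = 29.874... → 30.

30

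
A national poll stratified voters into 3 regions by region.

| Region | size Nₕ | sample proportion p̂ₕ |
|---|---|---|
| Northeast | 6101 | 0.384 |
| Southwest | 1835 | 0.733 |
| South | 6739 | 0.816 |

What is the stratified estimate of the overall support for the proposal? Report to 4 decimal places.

N = 6101 + 1835 + 6739 = 14675.
Overall proportion = Σ (Nₕ/N)·p̂ₕ.
Σ Nₕp̂ₕ = 2342.784 + 1345.055 + 5499.024 = 9186.863.
9186.863 / 14675 = 0.626021... → 0.6260.

0.6260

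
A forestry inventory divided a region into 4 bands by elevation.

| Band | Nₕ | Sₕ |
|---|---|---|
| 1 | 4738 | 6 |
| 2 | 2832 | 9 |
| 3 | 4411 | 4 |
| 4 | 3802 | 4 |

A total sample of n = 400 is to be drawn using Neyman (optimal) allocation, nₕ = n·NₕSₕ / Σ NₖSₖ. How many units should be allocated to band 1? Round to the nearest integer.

1: NₕSₕ = 4738·6 = 28428
2: NₕSₕ = 2832·9 = 25488
3: NₕSₕ = 4411·4 = 17644
4: NₕSₕ = 3802·4 = 15208
Σ NₕSₕ = 86768.
n_1 = 400·28428/86768 = 131.053... → 131.

131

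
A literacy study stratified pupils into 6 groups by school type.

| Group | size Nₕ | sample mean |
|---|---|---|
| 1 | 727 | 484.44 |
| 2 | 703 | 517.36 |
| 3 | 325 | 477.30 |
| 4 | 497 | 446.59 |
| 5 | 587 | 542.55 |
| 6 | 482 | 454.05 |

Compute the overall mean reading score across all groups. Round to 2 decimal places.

x̄_st = (Σ Nₕx̄ₕ) / (Σ Nₕ) = (727·484.44 + 703·517.36 + 325·477.30 + 497·446.59 + 587·542.55 + 482·454.05) / 3321
= 1630298.64 / 3321 = 490.9059... → 490.91.

490.91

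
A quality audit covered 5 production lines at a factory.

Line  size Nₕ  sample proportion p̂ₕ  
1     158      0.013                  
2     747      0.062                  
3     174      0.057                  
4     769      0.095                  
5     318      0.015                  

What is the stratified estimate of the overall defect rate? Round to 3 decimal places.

N = 158 + 747 + 174 + 769 + 318 = 2166.
Overall proportion = Σ (Nₕ/N)·p̂ₕ.
Σ Nₕp̂ₕ = 2.054 + 46.314 + 9.918 + 73.055 + 4.77 = 136.111.
136.111 / 2166 = 0.06284... → 0.063.

0.063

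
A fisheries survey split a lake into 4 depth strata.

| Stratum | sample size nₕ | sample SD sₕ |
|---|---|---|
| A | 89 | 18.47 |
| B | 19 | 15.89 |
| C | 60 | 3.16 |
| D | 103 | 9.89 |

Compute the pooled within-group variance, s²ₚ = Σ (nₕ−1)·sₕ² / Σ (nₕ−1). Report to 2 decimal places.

169.03

A: (89−1)·18.47² = 88·341.1409 = 30020.3992
B: (19−1)·15.89² = 18·252.4921 = 4544.8578
C: (60−1)·3.16² = 59·9.9856 = 589.1504
D: (103−1)·9.89² = 102·97.8121 = 9976.8342
Numerator = 45131.2416; denominator = Σ(nₕ−1) = 267.
s²ₚ = 45131.2416/267 = 169.0309... → 169.03.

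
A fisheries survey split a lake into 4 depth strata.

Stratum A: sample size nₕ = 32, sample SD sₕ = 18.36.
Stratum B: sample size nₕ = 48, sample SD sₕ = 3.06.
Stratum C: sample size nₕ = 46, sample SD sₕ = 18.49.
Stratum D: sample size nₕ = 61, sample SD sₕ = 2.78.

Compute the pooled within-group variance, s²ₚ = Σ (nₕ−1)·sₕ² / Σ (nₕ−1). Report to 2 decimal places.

146.11

A: (32−1)·18.36² = 31·337.0896 = 10449.7776
B: (48−1)·3.06² = 47·9.3636 = 440.0892
C: (46−1)·18.49² = 45·341.8801 = 15384.6045
D: (61−1)·2.78² = 60·7.7284 = 463.704
Numerator = 26738.1753; denominator = Σ(nₕ−1) = 183.
s²ₚ = 26738.1753/183 = 146.1102... → 146.11.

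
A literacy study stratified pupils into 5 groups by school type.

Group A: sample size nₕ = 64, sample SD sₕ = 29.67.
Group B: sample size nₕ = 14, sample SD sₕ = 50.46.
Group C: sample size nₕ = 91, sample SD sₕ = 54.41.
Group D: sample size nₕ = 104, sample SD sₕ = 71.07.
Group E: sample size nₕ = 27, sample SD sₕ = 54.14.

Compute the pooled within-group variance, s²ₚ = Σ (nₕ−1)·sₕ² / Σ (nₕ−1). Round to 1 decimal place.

3225.3

A: (64−1)·29.67² = 63·880.3089 = 55459.4607
B: (14−1)·50.46² = 13·2546.2116 = 33100.7508
C: (91−1)·54.41² = 90·2960.4481 = 266440.329
D: (104−1)·71.07² = 103·5050.9449 = 520247.3247
E: (27−1)·54.14² = 26·2931.1396 = 76209.6296
Numerator = 951457.4948; denominator = Σ(nₕ−1) = 295.
s²ₚ = 951457.4948/295 = 3225.280... → 3225.3.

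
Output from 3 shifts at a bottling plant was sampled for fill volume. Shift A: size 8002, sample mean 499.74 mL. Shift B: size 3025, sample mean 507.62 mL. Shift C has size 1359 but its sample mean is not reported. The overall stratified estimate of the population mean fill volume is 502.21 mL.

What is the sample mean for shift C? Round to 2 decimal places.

504.71

Σ Nₕx̄ₕ = N·μ, so 1359·x̄_C = 12386·502.21 − (8002·499.74 + 3025·507.62).
= 6220373.06 − 5534469.98 = 685903.08.
x̄_C = 685903.08 / 1359 = 504.7116... → 504.71.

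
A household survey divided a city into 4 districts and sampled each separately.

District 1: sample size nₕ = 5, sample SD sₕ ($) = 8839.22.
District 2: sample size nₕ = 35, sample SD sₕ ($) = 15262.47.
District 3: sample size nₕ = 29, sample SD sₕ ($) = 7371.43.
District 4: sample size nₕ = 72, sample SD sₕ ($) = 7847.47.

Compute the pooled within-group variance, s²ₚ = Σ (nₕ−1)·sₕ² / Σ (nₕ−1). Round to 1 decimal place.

1: (5−1)·8839.22² = 4·78131810.2084 = 312527240.8336
2: (35−1)·15262.47² = 34·232942990.5009 = 7920061677.0306
3: (29−1)·7371.43² = 28·54337980.2449 = 1521463446.8572
4: (72−1)·7847.47² = 71·61582785.4009 = 4372377763.4639
Numerator = 14126430128.1853; denominator = Σ(nₕ−1) = 137.
s²ₚ = 14126430128.1853/137 = 103112628.673... → 103112628.7.

103112628.7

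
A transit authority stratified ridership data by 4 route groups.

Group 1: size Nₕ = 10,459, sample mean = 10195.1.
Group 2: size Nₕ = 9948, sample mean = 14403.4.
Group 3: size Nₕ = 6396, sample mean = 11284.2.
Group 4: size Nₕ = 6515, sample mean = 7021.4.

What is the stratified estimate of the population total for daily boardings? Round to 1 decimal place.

Estimate total by summing Nₕ·x̄ₕ over strata.
10459·10195.1 + 9948·14403.4 + 6396·11284.2 + 6515·7021.4 = 106630550.9 + 143285023.2 + 72173743.2 + 45744421 = 367833738.3.

367833738.3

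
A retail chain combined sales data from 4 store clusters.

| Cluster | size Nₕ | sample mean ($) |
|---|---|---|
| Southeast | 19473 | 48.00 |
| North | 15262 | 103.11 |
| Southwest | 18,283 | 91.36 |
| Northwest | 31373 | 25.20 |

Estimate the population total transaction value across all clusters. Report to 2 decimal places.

4969303.30

Southeast: 19473·48.00 = 934704
North: 15262·103.11 = 1573664.82
Southwest: 18283·91.36 = 1670334.88
Northwest: 31373·25.20 = 790599.6
τ̂ = Σ Nₕx̄ₕ = 4969303.30.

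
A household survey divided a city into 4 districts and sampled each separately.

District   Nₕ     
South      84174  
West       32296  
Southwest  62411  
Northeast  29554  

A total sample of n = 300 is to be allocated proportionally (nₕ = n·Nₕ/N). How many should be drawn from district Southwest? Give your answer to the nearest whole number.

90

N = 84174 + 32296 + 62411 + 29554 = 208435.
n_Southwest = 300·62411/208435 = 89.828... → 90.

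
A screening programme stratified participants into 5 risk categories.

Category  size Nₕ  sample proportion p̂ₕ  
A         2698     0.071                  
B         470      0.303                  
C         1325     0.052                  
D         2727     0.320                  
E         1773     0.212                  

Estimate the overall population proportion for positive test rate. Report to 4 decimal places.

0.1836

N = 2698 + 470 + 1325 + 2727 + 1773 = 8993.
Overall proportion = Σ (Nₕ/N)·p̂ₕ.
Σ Nₕp̂ₕ = 191.558 + 142.41 + 68.9 + 872.64 + 375.876 = 1651.384.
1651.384 / 8993 = 0.183630... → 0.1836.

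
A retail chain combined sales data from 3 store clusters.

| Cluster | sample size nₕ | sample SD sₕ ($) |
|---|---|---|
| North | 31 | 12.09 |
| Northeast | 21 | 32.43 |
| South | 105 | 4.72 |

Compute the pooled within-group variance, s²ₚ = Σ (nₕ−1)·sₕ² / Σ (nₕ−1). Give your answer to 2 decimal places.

Degrees of freedom: 30 + 20 + 104 = 154.
Σ(nₕ−1)sₕ² = 30·146.1681 + 20·1051.7049 + 104·22.2784 = 27736.0946.
s²ₚ = 27736.0946 / 154 = 180.1045... → 180.10.

180.10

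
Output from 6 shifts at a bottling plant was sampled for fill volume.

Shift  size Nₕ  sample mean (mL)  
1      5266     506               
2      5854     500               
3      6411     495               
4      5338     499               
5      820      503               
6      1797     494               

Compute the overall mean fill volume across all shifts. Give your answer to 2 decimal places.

499.45

x̄_st = (Σ Nₕx̄ₕ) / (Σ Nₕ) = (5266·506 + 5854·500 + 6411·495 + 5338·499 + 820·503 + 1797·494) / 25486
= 12728881 / 25486 = 499.4460... → 499.45.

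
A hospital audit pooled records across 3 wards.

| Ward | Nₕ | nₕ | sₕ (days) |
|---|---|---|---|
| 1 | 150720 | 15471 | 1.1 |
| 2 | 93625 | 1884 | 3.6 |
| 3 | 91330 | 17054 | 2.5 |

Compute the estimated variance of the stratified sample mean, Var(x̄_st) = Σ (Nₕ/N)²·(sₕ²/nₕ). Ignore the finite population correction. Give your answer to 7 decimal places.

0.0005780

N = 335675. Term for each stratum: Wₕ²sₕ²/nₕ.
Var(x̄_st) = 0.0000157678 + 0.0005351429 + 0.0000271296 = 0.0005780402 → 0.0005780.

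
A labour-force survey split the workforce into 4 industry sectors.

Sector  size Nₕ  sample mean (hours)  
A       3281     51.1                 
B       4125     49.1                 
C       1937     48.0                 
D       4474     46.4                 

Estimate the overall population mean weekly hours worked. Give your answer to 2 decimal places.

48.55

N = 3281 + 4125 + 1937 + 4474 = 13817.
Weight each subgroup mean by Nₕ/N and sum.
Σ Nₕx̄ₕ = 3281·51.1 + 4125·49.1 + 1937·48.0 + 4474·46.4 = 167659.1 + 202537.5 + 92976 + 207593.6 = 670766.2.
Divide by N: 670766.2 / 13817 = 48.5464... → 48.55.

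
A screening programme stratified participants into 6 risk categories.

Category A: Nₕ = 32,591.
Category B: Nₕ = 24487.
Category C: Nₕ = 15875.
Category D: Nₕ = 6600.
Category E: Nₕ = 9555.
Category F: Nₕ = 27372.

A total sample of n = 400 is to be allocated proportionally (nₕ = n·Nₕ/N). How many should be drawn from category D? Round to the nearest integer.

Share of category D = 6600/116480 = 0.05666.
Allocate 400 × 0.05666 = 22.665... → 23.

23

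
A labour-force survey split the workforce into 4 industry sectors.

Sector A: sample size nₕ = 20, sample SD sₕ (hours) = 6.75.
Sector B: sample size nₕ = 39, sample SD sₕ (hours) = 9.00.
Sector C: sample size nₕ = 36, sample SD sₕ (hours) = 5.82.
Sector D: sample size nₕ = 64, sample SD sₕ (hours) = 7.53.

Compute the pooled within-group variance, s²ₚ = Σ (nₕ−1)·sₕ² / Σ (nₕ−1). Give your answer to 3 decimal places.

A: (20−1)·6.75² = 19·45.5625 = 865.6875
B: (39−1)·9.00² = 38·81 = 3078
C: (36−1)·5.82² = 35·33.8724 = 1185.534
D: (64−1)·7.53² = 63·56.7009 = 3572.1567
Numerator = 8701.3782; denominator = Σ(nₕ−1) = 155.
s²ₚ = 8701.3782/155 = 56.13792... → 56.138.

56.138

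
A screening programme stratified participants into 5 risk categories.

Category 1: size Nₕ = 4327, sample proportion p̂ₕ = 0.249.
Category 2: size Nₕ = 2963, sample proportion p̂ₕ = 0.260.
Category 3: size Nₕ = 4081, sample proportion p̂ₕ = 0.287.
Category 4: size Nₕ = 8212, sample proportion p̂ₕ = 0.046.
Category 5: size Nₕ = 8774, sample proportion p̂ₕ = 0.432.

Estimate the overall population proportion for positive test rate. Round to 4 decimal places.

0.2535

Wₕ = Nₕ/N with N = 28357: 0.1526, 0.1045, 0.1439, 0.2896, 0.3094.
p̂_st = 0.1526·0.249 + 0.1045·0.260 + 0.1439·0.287 + 0.2896·0.046 + 0.3094·0.432 ≈ 0.253453... → 0.2535.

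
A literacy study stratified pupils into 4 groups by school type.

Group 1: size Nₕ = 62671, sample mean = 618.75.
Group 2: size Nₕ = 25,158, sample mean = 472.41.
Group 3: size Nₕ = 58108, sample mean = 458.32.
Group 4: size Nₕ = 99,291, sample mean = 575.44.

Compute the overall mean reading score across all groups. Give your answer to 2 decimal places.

N = 62671 + 25158 + 58108 + 99291 = 245228.
The stratified mean weights each stratum mean by its population share Nₕ/N.
Σ Nₕx̄ₕ = 62671·618.75 + 25158·472.41 + 58108·458.32 + 99291·575.44 = 38777681.25 + 11884890.78 + 26632058.56 + 57136013.04 = 134430643.63.
Divide by N: 134430643.63 / 245228 = 548.1864... → 548.19.

548.19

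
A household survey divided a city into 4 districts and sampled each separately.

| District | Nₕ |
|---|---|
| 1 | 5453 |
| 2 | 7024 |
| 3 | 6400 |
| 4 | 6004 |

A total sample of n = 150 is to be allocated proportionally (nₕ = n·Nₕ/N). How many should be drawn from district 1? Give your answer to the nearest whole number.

N = 5453 + 7024 + 6400 + 6004 = 24881.
n_1 = 150·5453/24881 = 32.874... → 33.

33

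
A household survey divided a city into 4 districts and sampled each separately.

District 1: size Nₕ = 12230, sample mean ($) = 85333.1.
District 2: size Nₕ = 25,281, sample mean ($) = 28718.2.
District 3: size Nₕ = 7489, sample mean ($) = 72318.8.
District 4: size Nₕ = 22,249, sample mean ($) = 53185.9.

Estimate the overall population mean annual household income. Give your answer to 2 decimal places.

51964.75

N = 67249; weights Wₕ = Nₕ/N = (0.1819, 0.3759, 0.1114, 0.3308).
x̄_st = Σ Wₕ·x̄ₕ = 0.1819·85333.1 + 0.3759·28718.2 + 0.1114·72318.8 + 0.3308·53185.9 ≈ 51964.7461...
→ 51964.75.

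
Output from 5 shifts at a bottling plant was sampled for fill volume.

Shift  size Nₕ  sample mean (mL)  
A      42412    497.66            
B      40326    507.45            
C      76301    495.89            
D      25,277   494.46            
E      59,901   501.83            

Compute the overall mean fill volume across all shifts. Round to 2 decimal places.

499.42

N = 42412 + 40326 + 76301 + 25277 + 59901 = 244217.
Weight each subgroup mean by Nₕ/N and sum.
Σ Nₕx̄ₕ = 42412·497.66 + 40326·507.45 + 76301·495.89 + 25277·494.46 + 59901·501.83 = 21106755.92 + 20463428.7 + 37836902.89 + 12498465.42 + 30060118.83 = 121965671.76.
Divide by N: 121965671.76 / 244217 = 499.4152... → 499.42.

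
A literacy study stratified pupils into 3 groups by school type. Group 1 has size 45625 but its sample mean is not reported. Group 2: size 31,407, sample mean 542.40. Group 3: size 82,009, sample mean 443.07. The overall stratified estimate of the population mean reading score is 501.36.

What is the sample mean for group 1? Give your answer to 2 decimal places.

577.88

Σ Nₕx̄ₕ = N·μ, so 45625·x̄_1 = 159041·501.36 − (31407·542.40 + 82009·443.07).
= 79736795.76 − 53370884.43 = 26365911.33.
x̄_1 = 26365911.33 / 45625 = 577.8830... → 577.88.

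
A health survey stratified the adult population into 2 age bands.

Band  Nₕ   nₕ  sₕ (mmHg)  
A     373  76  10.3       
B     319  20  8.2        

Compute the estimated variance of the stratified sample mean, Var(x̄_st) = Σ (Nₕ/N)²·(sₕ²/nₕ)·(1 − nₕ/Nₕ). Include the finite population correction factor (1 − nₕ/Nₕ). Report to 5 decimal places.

0.99258

N = 692; Wₕ = Nₕ/N.
band A: (373/692)²·10.3²/76·(1 − 76/373) = 0.32293413
band B: (319/692)²·8.2²/20·(1 − 20/319) = 0.66964926
Sum = 0.99258339 → 0.99258.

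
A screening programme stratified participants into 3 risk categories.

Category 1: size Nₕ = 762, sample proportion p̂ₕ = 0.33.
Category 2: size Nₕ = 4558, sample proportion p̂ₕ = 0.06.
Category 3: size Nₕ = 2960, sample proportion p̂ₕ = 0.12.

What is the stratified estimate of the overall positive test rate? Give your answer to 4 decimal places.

Wₕ = Nₕ/N with N = 8280: 0.0920, 0.5505, 0.3575.
p̂_st = 0.0920·0.33 + 0.5505·0.06 + 0.3575·0.12 ≈ 0.106297... → 0.1063.

0.1063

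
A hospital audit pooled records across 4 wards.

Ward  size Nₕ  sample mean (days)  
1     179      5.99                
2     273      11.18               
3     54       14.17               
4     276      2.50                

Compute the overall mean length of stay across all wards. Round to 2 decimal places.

N = 782; weights Wₕ = Nₕ/N = (0.2289, 0.3491, 0.0691, 0.3529).
x̄_st = Σ Wₕ·x̄ₕ = 0.2289·5.99 + 0.3491·11.18 + 0.0691·14.17 + 0.3529·2.50 ≈ 7.1349...
→ 7.13.

7.13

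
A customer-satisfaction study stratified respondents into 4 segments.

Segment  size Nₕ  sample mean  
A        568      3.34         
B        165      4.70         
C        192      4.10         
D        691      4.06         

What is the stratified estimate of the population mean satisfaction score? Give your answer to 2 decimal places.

N = 1616; weights Wₕ = Nₕ/N = (0.3515, 0.1021, 0.1188, 0.4276).
x̄_st = Σ Wₕ·x̄ₕ = 0.3515·3.34 + 0.1021·4.70 + 0.1188·4.10 + 0.4276·4.06 ≈ 3.8770...
→ 3.88.

3.88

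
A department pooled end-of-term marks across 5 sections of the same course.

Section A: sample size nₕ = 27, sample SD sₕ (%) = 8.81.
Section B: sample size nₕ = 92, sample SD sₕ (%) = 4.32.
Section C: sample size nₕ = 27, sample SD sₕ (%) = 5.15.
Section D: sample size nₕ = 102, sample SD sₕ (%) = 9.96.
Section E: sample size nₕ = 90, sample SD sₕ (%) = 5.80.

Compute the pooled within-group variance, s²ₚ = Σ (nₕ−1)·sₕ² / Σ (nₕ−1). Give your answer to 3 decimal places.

Degrees of freedom: 26 + 91 + 26 + 101 + 89 = 333.
Σ(nₕ−1)sₕ² = 26·77.6161 + 91·18.6624 + 26·26.5225 + 101·99.2016 + 89·33.64 = 17419.2036.
s²ₚ = 17419.2036 / 333 = 52.30992... → 52.310.

52.310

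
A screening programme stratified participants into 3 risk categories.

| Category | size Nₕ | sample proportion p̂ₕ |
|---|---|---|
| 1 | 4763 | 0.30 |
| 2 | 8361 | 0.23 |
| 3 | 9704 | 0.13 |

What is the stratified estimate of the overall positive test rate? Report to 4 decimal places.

N = 4763 + 8361 + 9704 = 22828.
Overall proportion = Σ (Nₕ/N)·p̂ₕ.
Σ Nₕp̂ₕ = 1428.9 + 1923.03 + 1261.52 = 4613.45.
4613.45 / 22828 = 0.202096... → 0.2021.

0.2021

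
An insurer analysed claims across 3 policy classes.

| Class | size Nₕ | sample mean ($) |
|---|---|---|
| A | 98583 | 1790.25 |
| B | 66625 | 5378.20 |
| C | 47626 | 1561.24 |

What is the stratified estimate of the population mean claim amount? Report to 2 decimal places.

x̄_st = (Σ Nₕx̄ₕ) / (Σ Nₕ) = (98583·1790.25 + 66625·5378.20 + 47626·1561.24) / 212834
= 609166406.99 / 212834 = 2862.1668... → 2862.17.

2862.17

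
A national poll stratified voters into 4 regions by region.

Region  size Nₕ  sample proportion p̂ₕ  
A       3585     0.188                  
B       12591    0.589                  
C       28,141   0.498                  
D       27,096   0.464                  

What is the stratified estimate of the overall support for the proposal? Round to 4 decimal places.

Wₕ = Nₕ/N with N = 71413: 0.0502, 0.1763, 0.3941, 0.3794.
p̂_st = 0.0502·0.188 + 0.1763·0.589 + 0.3941·0.498 + 0.3794·0.464 ≈ 0.485582... → 0.4856.

0.4856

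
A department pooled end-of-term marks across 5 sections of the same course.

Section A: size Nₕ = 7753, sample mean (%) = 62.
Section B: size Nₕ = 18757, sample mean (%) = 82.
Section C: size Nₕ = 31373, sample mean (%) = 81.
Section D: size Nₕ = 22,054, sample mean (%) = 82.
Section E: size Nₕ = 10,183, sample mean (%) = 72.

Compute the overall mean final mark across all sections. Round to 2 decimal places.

78.80

N = 7753 + 18757 + 31373 + 22054 + 10183 = 90120.
The stratified mean weights each stratum mean by its population share Nₕ/N.
Σ Nₕx̄ₕ = 7753·62 + 18757·82 + 31373·81 + 22054·82 + 10183·72 = 480686 + 1538074 + 2541213 + 1808428 + 733176 = 7101577.
Divide by N: 7101577 / 90120 = 78.8013... → 78.80.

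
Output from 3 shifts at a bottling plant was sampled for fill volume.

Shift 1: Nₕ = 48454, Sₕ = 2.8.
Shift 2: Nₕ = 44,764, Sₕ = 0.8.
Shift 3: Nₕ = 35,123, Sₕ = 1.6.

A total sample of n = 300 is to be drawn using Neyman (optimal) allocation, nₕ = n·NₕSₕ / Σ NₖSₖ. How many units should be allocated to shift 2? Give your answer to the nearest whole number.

1: NₕSₕ = 48454·2.8 = 135671.2
2: NₕSₕ = 44764·0.8 = 35811.2
3: NₕSₕ = 35123·1.6 = 56196.8
Σ NₕSₕ = 227679.2.
n_2 = 300·35811.2/227679.2 = 47.186... → 47.

47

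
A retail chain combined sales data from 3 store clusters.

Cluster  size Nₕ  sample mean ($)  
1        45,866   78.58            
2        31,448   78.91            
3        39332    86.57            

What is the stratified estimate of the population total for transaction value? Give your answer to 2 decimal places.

Estimate total by summing Nₕ·x̄ₕ over strata.
45866·78.58 + 31448·78.91 + 39332·86.57 = 3604150.28 + 2481561.68 + 3404971.24 = 9490683.20.

9490683.20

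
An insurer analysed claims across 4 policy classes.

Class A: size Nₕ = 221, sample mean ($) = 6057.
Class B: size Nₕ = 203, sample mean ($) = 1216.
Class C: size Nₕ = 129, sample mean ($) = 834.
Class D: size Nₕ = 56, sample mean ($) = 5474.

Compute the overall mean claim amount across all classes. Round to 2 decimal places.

N = 221 + 203 + 129 + 56 = 609.
The stratified mean weights each stratum mean by its population share Nₕ/N.
Σ Nₕx̄ₕ = 221·6057 + 203·1216 + 129·834 + 56·5474 = 1338597 + 246848 + 107586 + 306544 = 1999575.
Divide by N: 1999575 / 609 = 3283.3744... → 3283.37.

3283.37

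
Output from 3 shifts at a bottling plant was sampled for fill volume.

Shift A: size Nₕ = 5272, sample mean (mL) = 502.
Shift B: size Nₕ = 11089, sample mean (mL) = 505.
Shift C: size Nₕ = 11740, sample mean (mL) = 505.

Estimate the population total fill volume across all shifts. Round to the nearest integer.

A: 5272·502 = 2646544
B: 11089·505 = 5599945
C: 11740·505 = 5928700
τ̂ = Σ Nₕx̄ₕ = 14175189.

14175189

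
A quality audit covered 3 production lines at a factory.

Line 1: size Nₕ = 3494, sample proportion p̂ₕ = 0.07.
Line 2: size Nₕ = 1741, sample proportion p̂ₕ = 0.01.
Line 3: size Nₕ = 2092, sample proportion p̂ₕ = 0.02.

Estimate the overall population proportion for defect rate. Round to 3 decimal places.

0.041

N = 3494 + 1741 + 2092 = 7327.
Overall proportion = Σ (Nₕ/N)·p̂ₕ.
Σ Nₕp̂ₕ = 244.58 + 17.41 + 41.84 = 303.83.
303.83 / 7327 = 0.04147... → 0.041.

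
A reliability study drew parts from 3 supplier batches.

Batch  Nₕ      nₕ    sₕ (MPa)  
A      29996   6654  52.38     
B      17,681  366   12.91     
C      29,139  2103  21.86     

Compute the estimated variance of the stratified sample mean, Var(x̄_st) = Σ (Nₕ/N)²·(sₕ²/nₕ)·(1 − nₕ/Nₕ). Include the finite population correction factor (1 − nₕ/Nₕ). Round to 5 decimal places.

0.10289

N = 76816; Wₕ = Nₕ/N.
batch A: (29996/76816)²·52.38²/6654·(1 − 6654/29996) = 0.04892673
batch B: (17681/76816)²·12.91²/366·(1 − 366/17681) = 0.02362639
batch C: (29139/76816)²·21.86²/2103·(1 − 2103/29139) = 0.03033715
Sum = 0.10289027 → 0.10289.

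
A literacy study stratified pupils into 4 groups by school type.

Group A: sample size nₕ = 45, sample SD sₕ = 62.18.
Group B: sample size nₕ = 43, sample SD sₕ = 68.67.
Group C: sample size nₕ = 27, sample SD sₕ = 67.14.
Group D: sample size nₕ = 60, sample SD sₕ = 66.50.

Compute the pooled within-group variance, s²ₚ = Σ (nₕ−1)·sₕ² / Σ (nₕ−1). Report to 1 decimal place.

A: (45−1)·62.18² = 44·3866.3524 = 170119.5056
B: (43−1)·68.67² = 42·4715.5689 = 198053.8938
C: (27−1)·67.14² = 26·4507.7796 = 117202.2696
D: (60−1)·66.50² = 59·4422.25 = 260912.75
Numerator = 746288.419; denominator = Σ(nₕ−1) = 171.
s²ₚ = 746288.419/171 = 4364.260... → 4364.3.

4364.3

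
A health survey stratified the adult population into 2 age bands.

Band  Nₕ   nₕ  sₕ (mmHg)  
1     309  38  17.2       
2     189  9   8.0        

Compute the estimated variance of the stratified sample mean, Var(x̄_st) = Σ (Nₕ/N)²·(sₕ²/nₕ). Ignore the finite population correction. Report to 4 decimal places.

4.0216

N = 498; Wₕ = Nₕ/N.
band 1: (309/498)²·17.2²/38 = 2.9973094
band 2: (189/498)²·8.0²/9 = 1.0242415
Sum = 4.0215509 → 4.0216.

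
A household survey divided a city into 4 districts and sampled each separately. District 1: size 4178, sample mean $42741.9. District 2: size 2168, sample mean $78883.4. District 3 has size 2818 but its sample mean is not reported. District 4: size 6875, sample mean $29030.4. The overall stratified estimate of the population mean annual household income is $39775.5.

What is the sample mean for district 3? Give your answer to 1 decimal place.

N = 4178 + 2168 + 2818 + 6875 = 16039.
Overall total = μ·N = 39775.5·16039 = 637959244.5.
Subtract the known strata: 4178·42741.9 + 2168·78883.4 + 6875·29030.4 = 549178869.4.
Remaining total for district 3: 637959244.5 − 549178869.4 = 88780375.1.
Divide by its size: 88780375.1 / 2818 = 31504.746... → 31504.7.

31504.7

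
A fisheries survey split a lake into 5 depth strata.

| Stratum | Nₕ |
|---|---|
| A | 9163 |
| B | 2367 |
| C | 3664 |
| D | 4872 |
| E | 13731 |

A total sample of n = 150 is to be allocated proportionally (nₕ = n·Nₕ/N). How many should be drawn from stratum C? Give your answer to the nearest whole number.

16

N = 9163 + 2367 + 3664 + 4872 + 13731 = 33797.
n_C = 150·3664/33797 = 16.262... → 16.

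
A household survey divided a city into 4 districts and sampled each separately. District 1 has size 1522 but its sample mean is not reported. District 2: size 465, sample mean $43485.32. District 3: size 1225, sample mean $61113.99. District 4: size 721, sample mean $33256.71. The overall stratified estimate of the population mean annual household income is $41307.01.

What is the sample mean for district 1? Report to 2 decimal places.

Σ Nₕx̄ₕ = N·μ, so 1522·x̄_1 = 3933·41307.01 − (465·43485.32 + 1225·61113.99 + 721·33256.71).
= 162460470.33 − 119063399.46 = 43397070.87.
x̄_1 = 43397070.87 / 1522 = 28513.1872... → 28513.19.

28513.19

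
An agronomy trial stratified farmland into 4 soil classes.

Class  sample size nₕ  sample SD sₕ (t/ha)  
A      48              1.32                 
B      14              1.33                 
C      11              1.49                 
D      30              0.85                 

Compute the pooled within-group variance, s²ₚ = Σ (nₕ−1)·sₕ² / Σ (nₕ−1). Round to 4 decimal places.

1.4954

A: (48−1)·1.32² = 47·1.7424 = 81.8928
B: (14−1)·1.33² = 13·1.7689 = 22.9957
C: (11−1)·1.49² = 10·2.2201 = 22.201
D: (30−1)·0.85² = 29·0.7225 = 20.9525
Numerator = 148.042; denominator = Σ(nₕ−1) = 99.
s²ₚ = 148.042/99 = 1.495374... → 1.4954.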